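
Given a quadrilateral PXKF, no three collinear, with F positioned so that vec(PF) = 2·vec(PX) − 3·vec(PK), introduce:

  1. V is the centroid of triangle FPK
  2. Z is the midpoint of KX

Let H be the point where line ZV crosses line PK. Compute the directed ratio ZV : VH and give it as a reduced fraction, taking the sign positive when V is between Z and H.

ZV:VH = -1/4

Choose coordinates P = (0, 0), X = (1, 0), K = (0, 1), F = (2, -3).
1. V is the centroid of triangle FPK ⇒ V = (2/3, -2/3)
2. Z is the midpoint of KX ⇒ Z = (1/2, 1/2)
line ZV meets PK at H = (0, 4)
V = Z + t·(H−Z) with t = -1/3, so ZV:VH = -1/3:4/3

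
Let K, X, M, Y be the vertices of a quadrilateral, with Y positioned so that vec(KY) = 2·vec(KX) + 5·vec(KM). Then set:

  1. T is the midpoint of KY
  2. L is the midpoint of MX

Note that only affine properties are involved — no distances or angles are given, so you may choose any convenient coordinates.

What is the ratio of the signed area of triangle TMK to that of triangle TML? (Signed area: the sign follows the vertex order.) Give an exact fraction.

[TMK]:[TML] = 4/5

Choose coordinates K = (0, 0), X = (1, 0), M = (0, 1), Y = (2, 5).
1. T is the midpoint of KY ⇒ T = (1, 5/2)
2. L is the midpoint of MX ⇒ L = (1/2, 1/2)
2·[TMK] = 1, 2·[TML] = 5/4
[TMK]:[TML] = 1:5/4 = 4/5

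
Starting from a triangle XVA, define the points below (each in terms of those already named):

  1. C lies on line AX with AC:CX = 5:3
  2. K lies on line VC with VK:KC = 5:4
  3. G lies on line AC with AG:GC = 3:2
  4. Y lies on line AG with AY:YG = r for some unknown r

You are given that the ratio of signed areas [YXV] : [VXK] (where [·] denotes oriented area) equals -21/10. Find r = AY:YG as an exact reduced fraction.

Assign X = (0, 0), V = (1, 0), A = (0, 1) — the answer is frame-independent, so this choice is without loss of generality.
1. C lies on line AX with AC:CX = 5:3 ⇒ C = (0, 3/8)
2. K lies on line VC with VK:KC = 5:4 ⇒ K = (4/9, 5/24)
3. G lies on line AC with AG:GC = 3:2 ⇒ G = (0, 5/8)
4. With AY:YG = r, write λ = r/(r+1) so Y = A + λ·(G−A); Y is affine-linear in λ
Every point depending on Y is an affine combination of Y and λ-independent points, so each such coordinate is linear in λ; the λ² term in each signed area is a multiple of (G−A)×(G−A) = 0, so 2·[YXV] and 2·[VXK] are each linear in λ. Evaluating at λ=0 and λ=1:
  2·[YXV] = -3/8·λ + 1,   2·[VXK] = -5/24
So [YXV]:[VXK] = (-3/8·λ + 1) / (-5/24). Setting this equal to -21/10:
  -3/8·λ + 1 = -21/10·(-5/24)  ⇒  λ = 3/2
Then r = λ/(1−λ) = (3/2)/(-1/2) = -3. Check: with r = -3, Y = (0, 7/16) and [YXV]:[VXK] = -21/10 as required.

r = -3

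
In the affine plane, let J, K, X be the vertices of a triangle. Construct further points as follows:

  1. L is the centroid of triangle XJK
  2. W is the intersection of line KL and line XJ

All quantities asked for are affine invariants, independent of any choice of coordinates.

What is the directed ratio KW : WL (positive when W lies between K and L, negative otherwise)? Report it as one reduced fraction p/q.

KW:WL = -3

Choose coordinates J = (0, 0), K = (1, 0), X = (0, 1).
1. L is the centroid of triangle XJK ⇒ L = (1/3, 1/3)
2. W is the intersection of line KL and line XJ ⇒ W = (0, 1/2)
W = K + t·(L−K) with t = 3/2, so KW:WL = t:(1−t) = 3/2:-1/2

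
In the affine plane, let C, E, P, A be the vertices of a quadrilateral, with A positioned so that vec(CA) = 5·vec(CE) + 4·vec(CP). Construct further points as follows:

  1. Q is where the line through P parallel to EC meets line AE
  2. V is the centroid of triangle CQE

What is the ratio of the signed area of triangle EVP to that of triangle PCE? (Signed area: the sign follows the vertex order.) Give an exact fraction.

[EVP]:[PCE] = 1/3

Assign C = (0, 0), E = (1, 0), P = (0, 1), A = (5, 4) — the answer is frame-independent, so this choice is without loss of generality.
1. Q is where the line through P parallel to EC meets line AE ⇒ Q = (2, 1)
2. V is the centroid of triangle CQE ⇒ V = (1, 1/3)
2·[EVP] = 1/3, 2·[PCE] = 1
[EVP]:[PCE] = 1/3:1 = 1/3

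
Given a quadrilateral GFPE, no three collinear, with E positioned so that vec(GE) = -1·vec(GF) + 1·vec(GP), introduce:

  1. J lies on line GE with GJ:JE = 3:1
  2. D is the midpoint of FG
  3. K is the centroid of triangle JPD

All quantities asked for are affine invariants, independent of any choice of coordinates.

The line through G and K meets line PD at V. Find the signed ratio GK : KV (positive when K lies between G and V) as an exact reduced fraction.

GK:KV = 5/7

Work in coordinates with G = (0, 0), F = (1, 0), P = (0, 1), E = (-1, 1).
1. J lies on line GE with GJ:JE = 3:1 ⇒ J = (-3/4, 3/4)
2. D is the midpoint of FG ⇒ D = (1/2, 0)
3. K is the centroid of triangle JPD ⇒ K = (-1/12, 7/12)
line GK meets PD at V = (-1/5, 7/5)
K = G + t·(V−G) with t = 5/12, so GK:KV = 5/12:7/12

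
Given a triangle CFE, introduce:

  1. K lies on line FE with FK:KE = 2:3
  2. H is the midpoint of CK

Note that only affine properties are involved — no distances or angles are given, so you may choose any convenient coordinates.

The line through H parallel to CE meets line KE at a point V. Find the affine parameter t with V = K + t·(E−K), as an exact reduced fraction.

t = 1/2

Choose coordinates C = (0, 0), F = (1, 0), E = (0, 1).
1. K lies on line FE with FK:KE = 2:3 ⇒ K = (3/5, 2/5)
2. H is the midpoint of CK ⇒ H = (3/10, 1/5)
through H parallel to CE: direction (0, 1); meets KE at V = (3/10, 7/10)
V = K + t·(E−K) with t = 1/2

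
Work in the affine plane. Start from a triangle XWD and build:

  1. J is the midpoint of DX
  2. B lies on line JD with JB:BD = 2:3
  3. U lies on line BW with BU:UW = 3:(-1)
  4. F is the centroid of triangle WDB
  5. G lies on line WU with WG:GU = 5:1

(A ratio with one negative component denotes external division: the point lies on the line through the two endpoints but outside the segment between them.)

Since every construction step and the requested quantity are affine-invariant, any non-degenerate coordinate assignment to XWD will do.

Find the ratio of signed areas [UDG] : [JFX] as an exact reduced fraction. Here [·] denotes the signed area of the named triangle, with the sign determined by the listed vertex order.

Choose coordinates X = (0, 0), W = (1, 0), D = (0, 1).
1. J is the midpoint of DX ⇒ J = (0, 1/2)
2. B lies on line JD with JB:BD = 2:3 ⇒ B = (0, 7/10)
3. U lies on line BW with BU:UW = 3:(-1) ⇒ U = (3/2, -7/20)
4. F is the centroid of triangle WDB ⇒ F = (1/3, 17/30)
5. G lies on line WU with WG:GU = 5:1 ⇒ G = (17/12, -7/24)
2·[UDG] = 1/40, 2·[JFX] = -1/6
[UDG]:[JFX] = 1/40:-1/6 = -3/20

[UDG]:[JFX] = -3/20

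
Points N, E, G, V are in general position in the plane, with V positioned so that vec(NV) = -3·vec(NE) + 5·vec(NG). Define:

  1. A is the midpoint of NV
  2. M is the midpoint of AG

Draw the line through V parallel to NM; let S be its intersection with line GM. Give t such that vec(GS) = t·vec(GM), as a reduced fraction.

t = 3

Set N = (0, 0), E = (1, 0), G = (0, 1), V = (-3, 5); any affine frame gives the same invariant.
1. A is the midpoint of NV ⇒ A = (-3/2, 5/2)
2. M is the midpoint of AG ⇒ M = (-3/4, 7/4)
through V parallel to NM: direction (-3/4, 7/4); meets GM at S = (-9/4, 13/4)
S = G + t·(M−G) with t = 3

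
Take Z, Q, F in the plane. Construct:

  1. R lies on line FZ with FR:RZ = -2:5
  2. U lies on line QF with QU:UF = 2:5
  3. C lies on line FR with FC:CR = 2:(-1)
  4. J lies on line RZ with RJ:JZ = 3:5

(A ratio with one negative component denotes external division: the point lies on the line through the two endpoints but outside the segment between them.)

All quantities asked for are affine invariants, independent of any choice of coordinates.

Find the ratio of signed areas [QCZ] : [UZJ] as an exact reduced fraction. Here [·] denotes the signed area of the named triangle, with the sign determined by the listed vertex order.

[QCZ]:[UZJ] = -392/125

Work in coordinates with Z = (0, 0), Q = (1, 0), F = (0, 1).
1. R lies on line FZ with FR:RZ = -2:5 ⇒ R = (0, 5/3)
2. U lies on line QF with QU:UF = 2:5 ⇒ U = (5/7, 2/7)
3. C lies on line FR with FC:CR = 2:(-1) ⇒ C = (0, 7/3)
4. J lies on line RZ with RJ:JZ = 3:5 ⇒ J = (0, 25/24)
2·[QCZ] = 7/3, 2·[UZJ] = -125/168
[QCZ]:[UZJ] = 7/3:-125/168 = -392/125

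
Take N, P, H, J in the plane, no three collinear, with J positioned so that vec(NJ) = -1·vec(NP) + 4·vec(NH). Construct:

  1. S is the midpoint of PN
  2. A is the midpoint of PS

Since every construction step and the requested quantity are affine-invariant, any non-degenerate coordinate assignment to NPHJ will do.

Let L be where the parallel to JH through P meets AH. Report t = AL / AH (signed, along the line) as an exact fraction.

t = -3/5

Choose coordinates N = (0, 0), P = (1, 0), H = (0, 1), J = (-1, 4).
1. S is the midpoint of PN ⇒ S = (1/2, 0)
2. A is the midpoint of PS ⇒ A = (3/4, 0)
through P parallel to JH: direction (1, -3); meets AH at L = (6/5, -3/5)
L = A + t·(H−A) with t = -3/5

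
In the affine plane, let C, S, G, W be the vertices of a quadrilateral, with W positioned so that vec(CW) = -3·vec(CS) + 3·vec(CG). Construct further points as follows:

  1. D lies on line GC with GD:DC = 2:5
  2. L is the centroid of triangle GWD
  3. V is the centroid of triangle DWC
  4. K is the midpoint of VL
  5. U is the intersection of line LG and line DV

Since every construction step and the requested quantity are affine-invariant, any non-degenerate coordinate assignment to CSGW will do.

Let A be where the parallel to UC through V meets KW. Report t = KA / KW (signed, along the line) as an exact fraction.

Set C = (0, 0), S = (1, 0), G = (0, 1), W = (-3, 3); any affine frame gives the same invariant.
1. D lies on line GC with GD:DC = 2:5 ⇒ D = (0, 5/7)
2. L is the centroid of triangle GWD ⇒ L = (-1, 11/7)
3. V is the centroid of triangle DWC ⇒ V = (-1, 26/21)
4. K is the midpoint of VL ⇒ K = (-1, 59/42)
5. U is the intersection of line LG and line DV ⇒ U = (6, -17/7)
through V parallel to UC: direction (-6, 17/7); meets KW at A = (-19/33, 739/693)
A = K + t·(W−K) with t = -7/33

t = -7/33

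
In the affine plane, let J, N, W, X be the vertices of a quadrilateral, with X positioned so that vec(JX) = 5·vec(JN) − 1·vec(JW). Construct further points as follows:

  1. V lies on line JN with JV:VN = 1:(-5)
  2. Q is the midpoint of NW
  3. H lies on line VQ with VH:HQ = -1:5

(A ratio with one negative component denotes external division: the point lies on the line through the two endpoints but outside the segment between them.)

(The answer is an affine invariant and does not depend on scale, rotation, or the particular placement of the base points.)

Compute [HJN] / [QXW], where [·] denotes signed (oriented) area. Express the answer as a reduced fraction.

Work in coordinates with J = (0, 0), N = (1, 0), W = (0, 1), X = (5, -1).
1. V lies on line JN with JV:VN = 1:(-5) ⇒ V = (-1/4, 0)
2. Q is the midpoint of NW ⇒ Q = (1/2, 1/2)
3. H lies on line VQ with VH:HQ = -1:5 ⇒ H = (-7/16, -1/8)
2·[HJN] = -1/8, 2·[QXW] = 3/2
[HJN]:[QXW] = -1/8:3/2 = -1/12

[HJN]:[QXW] = -1/12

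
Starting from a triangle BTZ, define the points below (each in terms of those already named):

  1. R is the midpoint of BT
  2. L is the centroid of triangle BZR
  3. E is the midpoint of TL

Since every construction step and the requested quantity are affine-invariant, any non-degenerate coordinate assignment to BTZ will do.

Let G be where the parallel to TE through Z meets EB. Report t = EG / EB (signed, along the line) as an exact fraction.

t = -3/2

Set B = (0, 0), T = (1, 0), Z = (0, 1); any affine frame gives the same invariant.
1. R is the midpoint of BT ⇒ R = (1/2, 0)
2. L is the centroid of triangle BZR ⇒ L = (1/6, 1/3)
3. E is the midpoint of TL ⇒ E = (7/12, 1/6)
through Z parallel to TE: direction (-5/12, 1/6); meets EB at G = (35/24, 5/12)
G = E + t·(B−E) with t = -3/2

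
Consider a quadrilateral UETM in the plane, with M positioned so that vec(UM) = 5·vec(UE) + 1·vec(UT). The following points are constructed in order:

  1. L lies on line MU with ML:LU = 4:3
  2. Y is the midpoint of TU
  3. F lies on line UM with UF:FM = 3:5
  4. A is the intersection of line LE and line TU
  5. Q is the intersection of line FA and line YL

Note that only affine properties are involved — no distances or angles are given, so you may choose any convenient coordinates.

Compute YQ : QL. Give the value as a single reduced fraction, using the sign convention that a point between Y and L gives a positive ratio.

Work in coordinates with U = (0, 0), E = (1, 0), T = (0, 1), M = (5, 1).
1. L lies on line MU with ML:LU = 4:3 ⇒ L = (15/7, 3/7)
2. Y is the midpoint of TU ⇒ Y = (0, 1/2)
3. F lies on line UM with UF:FM = 3:5 ⇒ F = (15/8, 3/8)
4. A is the intersection of line LE and line TU ⇒ A = (0, -3/8)
5. Q is the intersection of line FA and line YL ⇒ Q = (105/52, 45/104)
Q = Y + t·(L−Y) with t = 49/52, so YQ:QL = t:(1−t) = 49/52:3/52

YQ:QL = 49/3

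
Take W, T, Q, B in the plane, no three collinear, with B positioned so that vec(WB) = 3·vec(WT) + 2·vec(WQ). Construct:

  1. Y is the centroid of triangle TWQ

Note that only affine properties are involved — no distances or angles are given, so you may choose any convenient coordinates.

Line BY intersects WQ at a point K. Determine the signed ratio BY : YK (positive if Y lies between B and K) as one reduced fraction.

Work in coordinates with W = (0, 0), T = (1, 0), Q = (0, 1), B = (3, 2).
1. Y is the centroid of triangle TWQ ⇒ Y = (1/3, 1/3)
line BY meets WQ at K = (0, 1/8)
Y = B + t·(K−B) with t = 8/9, so BY:YK = 8/9:1/9

BY:YK = 8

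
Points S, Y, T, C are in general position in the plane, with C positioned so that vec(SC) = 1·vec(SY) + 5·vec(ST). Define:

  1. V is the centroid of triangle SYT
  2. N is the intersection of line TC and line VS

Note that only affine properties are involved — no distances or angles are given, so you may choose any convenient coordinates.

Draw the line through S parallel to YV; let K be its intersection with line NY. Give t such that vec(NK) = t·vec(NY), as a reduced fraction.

Work in coordinates with S = (0, 0), Y = (1, 0), T = (0, 1), C = (1, 5).
1. V is the centroid of triangle SYT ⇒ V = (1/3, 1/3)
2. N is the intersection of line TC and line VS ⇒ N = (-1/3, -1/3)
through S parallel to YV: direction (-2/3, 1/3); meets NY at K = (1/3, -1/6)
K = N + t·(Y−N) with t = 1/2

t = 1/2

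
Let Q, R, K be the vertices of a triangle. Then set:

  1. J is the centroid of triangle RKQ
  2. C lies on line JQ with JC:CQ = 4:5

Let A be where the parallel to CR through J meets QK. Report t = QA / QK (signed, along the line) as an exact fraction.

t = 9/22

Choose coordinates Q = (0, 0), R = (1, 0), K = (0, 1).
1. J is the centroid of triangle RKQ ⇒ J = (1/3, 1/3)
2. C lies on line JQ with JC:CQ = 4:5 ⇒ C = (5/27, 5/27)
through J parallel to CR: direction (22/27, -5/27); meets QK at A = (0, 9/22)
A = Q + t·(K−Q) with t = 9/22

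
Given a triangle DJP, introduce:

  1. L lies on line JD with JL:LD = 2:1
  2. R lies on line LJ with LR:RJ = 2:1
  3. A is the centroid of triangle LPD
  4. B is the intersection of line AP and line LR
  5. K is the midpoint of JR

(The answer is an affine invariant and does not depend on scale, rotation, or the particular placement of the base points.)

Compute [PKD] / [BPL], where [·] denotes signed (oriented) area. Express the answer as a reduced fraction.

Assign D = (0, 0), J = (1, 0), P = (0, 1) — the answer is frame-independent, so this choice is without loss of generality.
1. L lies on line JD with JL:LD = 2:1 ⇒ L = (1/3, 0)
2. R lies on line LJ with LR:RJ = 2:1 ⇒ R = (7/9, 0)
3. A is the centroid of triangle LPD ⇒ A = (1/9, 1/3)
4. B is the intersection of line AP and line LR ⇒ B = (1/6, 0)
5. K is the midpoint of JR ⇒ K = (8/9, 0)
2·[PKD] = -8/9, 2·[BPL] = -1/6
[PKD]:[BPL] = -8/9:-1/6 = 16/3

[PKD]:[BPL] = 16/3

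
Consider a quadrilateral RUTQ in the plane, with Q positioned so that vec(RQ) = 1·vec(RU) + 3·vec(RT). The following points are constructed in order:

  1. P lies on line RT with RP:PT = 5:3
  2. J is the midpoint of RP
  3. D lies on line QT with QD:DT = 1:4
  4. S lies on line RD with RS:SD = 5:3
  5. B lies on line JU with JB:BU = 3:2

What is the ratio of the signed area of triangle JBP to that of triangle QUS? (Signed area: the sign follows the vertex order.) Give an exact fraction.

Set R = (0, 0), U = (1, 0), T = (0, 1), Q = (1, 3); any affine frame gives the same invariant.
1. P lies on line RT with RP:PT = 5:3 ⇒ P = (0, 5/8)
2. J is the midpoint of RP ⇒ J = (0, 5/16)
3. D lies on line QT with QD:DT = 1:4 ⇒ D = (4/5, 13/5)
4. S lies on line RD with RS:SD = 5:3 ⇒ S = (1/2, 13/8)
5. B lies on line JU with JB:BU = 3:2 ⇒ B = (3/5, 1/8)
2·[JBP] = 3/16, 2·[QUS] = -3/2
[JBP]:[QUS] = 3/16:-3/2 = -1/8

[JBP]:[QUS] = -1/8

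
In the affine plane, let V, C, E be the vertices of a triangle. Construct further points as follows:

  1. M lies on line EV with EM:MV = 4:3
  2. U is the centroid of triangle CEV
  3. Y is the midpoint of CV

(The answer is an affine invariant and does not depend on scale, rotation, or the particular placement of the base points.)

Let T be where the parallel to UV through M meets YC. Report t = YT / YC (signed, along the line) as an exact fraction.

Choose coordinates V = (0, 0), C = (1, 0), E = (0, 1).
1. M lies on line EV with EM:MV = 4:3 ⇒ M = (0, 3/7)
2. U is the centroid of triangle CEV ⇒ U = (1/3, 1/3)
3. Y is the midpoint of CV ⇒ Y = (1/2, 0)
through M parallel to UV: direction (-1/3, -1/3); meets YC at T = (-3/7, 0)
T = Y + t·(C−Y) with t = -13/7

t = -13/7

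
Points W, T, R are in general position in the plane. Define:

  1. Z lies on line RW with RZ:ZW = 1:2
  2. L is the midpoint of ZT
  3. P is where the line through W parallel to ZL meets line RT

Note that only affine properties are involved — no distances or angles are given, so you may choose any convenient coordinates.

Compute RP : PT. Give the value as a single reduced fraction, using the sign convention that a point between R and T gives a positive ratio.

Work in coordinates with W = (0, 0), T = (1, 0), R = (0, 1).
1. Z lies on line RW with RZ:ZW = 1:2 ⇒ Z = (0, 2/3)
2. L is the midpoint of ZT ⇒ L = (1/2, 1/3)
3. P is where the line through W parallel to ZL meets line RT ⇒ P = (3, -2)
P = R + t·(T−R) with t = 3, so RP:PT = t:(1−t) = 3:-2

RP:PT = -3/2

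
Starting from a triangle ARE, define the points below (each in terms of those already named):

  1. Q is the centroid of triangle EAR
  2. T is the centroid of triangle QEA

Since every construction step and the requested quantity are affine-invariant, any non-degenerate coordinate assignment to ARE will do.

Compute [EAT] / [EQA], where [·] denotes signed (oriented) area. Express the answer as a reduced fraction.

Assign A = (0, 0), R = (1, 0), E = (0, 1) — the answer is frame-independent, so this choice is without loss of generality.
1. Q is the centroid of triangle EAR ⇒ Q = (1/3, 1/3)
2. T is the centroid of triangle QEA ⇒ T = (1/9, 4/9)
2·[EAT] = 1/9, 2·[EQA] = -1/3
[EAT]:[EQA] = 1/9:-1/3 = -1/3

[EAT]:[EQA] = -1/3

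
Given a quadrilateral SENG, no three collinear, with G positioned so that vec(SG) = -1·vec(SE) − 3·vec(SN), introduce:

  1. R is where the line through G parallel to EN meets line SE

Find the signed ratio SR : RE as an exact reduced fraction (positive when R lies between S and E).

SR:RE = -4/5

Assign S = (0, 0), E = (1, 0), N = (0, 1), G = (-1, -3) — the answer is frame-independent, so this choice is without loss of generality.
1. R is where the line through G parallel to EN meets line SE ⇒ R = (-4, 0)
R = S + t·(E−S) with t = -4, so SR:RE = t:(1−t) = -4:5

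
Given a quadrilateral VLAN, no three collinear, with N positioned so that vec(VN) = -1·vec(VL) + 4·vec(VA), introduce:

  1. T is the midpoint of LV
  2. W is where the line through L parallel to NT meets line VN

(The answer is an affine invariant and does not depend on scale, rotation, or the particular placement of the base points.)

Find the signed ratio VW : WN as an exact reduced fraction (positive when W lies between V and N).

Choose coordinates V = (0, 0), L = (1, 0), A = (0, 1), N = (-1, 4).
1. T is the midpoint of LV ⇒ T = (1/2, 0)
2. W is where the line through L parallel to NT meets line VN ⇒ W = (-2, 8)
W = V + t·(N−V) with t = 2, so VW:WN = t:(1−t) = 2:-1

VW:WN = -2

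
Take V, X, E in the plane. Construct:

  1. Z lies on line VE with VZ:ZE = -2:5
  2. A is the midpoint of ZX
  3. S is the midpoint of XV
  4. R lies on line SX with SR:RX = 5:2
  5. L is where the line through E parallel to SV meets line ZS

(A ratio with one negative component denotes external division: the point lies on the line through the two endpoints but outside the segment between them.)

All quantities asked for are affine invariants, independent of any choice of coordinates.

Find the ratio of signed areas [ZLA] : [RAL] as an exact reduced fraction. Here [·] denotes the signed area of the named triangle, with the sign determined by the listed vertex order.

[ZLA]:[RAL] = 35/19

Choose coordinates V = (0, 0), X = (1, 0), E = (0, 1).
1. Z lies on line VE with VZ:ZE = -2:5 ⇒ Z = (0, -2/3)
2. A is the midpoint of ZX ⇒ A = (1/2, -1/3)
3. S is the midpoint of XV ⇒ S = (1/2, 0)
4. R lies on line SX with SR:RX = 5:2 ⇒ R = (6/7, 0)
5. L is where the line through E parallel to SV meets line ZS ⇒ L = (5/4, 1)
2·[ZLA] = -5/12, 2·[RAL] = -19/84
[ZLA]:[RAL] = -5/12:-19/84 = 35/19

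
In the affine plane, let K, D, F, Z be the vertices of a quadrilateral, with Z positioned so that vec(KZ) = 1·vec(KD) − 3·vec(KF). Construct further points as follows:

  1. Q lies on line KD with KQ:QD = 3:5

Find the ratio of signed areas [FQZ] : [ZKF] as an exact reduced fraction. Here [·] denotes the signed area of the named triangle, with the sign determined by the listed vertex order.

[FQZ]:[ZKF] = 1/2

Assign K = (0, 0), D = (1, 0), F = (0, 1), Z = (1, -3) — the answer is frame-independent, so this choice is without loss of generality.
1. Q lies on line KD with KQ:QD = 3:5 ⇒ Q = (3/8, 0)
2·[FQZ] = -1/2, 2·[ZKF] = -1
[FQZ]:[ZKF] = -1/2:-1 = 1/2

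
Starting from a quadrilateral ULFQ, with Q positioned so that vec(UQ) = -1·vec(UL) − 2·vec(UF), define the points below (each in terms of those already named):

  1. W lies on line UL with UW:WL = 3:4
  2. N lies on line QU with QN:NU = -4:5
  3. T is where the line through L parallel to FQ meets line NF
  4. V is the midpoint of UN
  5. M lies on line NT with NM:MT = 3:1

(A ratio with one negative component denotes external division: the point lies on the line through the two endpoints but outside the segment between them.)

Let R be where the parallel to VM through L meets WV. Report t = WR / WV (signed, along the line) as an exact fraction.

Set U = (0, 0), L = (1, 0), F = (0, 1), Q = (-1, -2); any affine frame gives the same invariant.
1. W lies on line UL with UW:WL = 3:4 ⇒ W = (3/7, 0)
2. N lies on line QU with QN:NU = -4:5 ⇒ N = (-5, -10)
3. T is where the line through L parallel to FQ meets line NF ⇒ T = (5, 12)
4. V is the midpoint of UN ⇒ V = (-5/2, -5)
5. M lies on line NT with NM:MT = 3:1 ⇒ M = (5/2, 13/2)
through L parallel to VM: direction (5, 23/2); meets WV at R = (643/243, 920/243)
R = W + t·(V−W) with t = -184/243

t = -184/243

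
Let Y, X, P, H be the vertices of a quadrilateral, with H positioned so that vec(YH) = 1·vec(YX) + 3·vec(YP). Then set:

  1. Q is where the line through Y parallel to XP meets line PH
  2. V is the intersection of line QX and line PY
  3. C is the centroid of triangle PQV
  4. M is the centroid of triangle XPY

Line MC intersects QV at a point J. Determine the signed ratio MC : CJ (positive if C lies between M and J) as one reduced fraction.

Assign Y = (0, 0), X = (1, 0), P = (0, 1), H = (1, 3) — the answer is frame-independent, so this choice is without loss of generality.
1. Q is where the line through Y parallel to XP meets line PH ⇒ Q = (-1/3, 1/3)
2. V is the intersection of line QX and line PY ⇒ V = (0, 1/4)
3. C is the centroid of triangle PQV ⇒ C = (-1/9, 19/36)
4. M is the centroid of triangle XPY ⇒ M = (1/3, 1/3)
line MC meets QV at J = (11/9, -1/18)
C = M + t·(J−M) with t = -1/2, so MC:CJ = -1/2:3/2

MC:CJ = -1/3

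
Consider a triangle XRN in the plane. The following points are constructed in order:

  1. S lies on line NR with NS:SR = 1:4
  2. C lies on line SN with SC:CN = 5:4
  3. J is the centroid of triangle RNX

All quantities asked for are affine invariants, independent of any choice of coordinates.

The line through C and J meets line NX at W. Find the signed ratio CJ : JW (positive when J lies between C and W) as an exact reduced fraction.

CJ:JW = -11/15

Choose coordinates X = (0, 0), R = (1, 0), N = (0, 1).
1. S lies on line NR with NS:SR = 1:4 ⇒ S = (1/5, 4/5)
2. C lies on line SN with SC:CN = 5:4 ⇒ C = (4/45, 41/45)
3. J is the centroid of triangle RNX ⇒ J = (1/3, 1/3)
line CJ meets NX at W = (0, 37/33)
J = C + t·(W−C) with t = -11/4, so CJ:JW = -11/4:15/4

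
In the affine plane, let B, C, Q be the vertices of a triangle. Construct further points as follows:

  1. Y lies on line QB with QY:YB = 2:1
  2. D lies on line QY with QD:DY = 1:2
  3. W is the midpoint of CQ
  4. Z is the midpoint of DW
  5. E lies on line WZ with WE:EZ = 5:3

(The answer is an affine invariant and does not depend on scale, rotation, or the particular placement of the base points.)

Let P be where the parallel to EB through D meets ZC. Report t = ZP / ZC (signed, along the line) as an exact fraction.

Work in coordinates with B = (0, 0), C = (1, 0), Q = (0, 1).
1. Y lies on line QB with QY:YB = 2:1 ⇒ Y = (0, 1/3)
2. D lies on line QY with QD:DY = 1:2 ⇒ D = (0, 7/9)
3. W is the midpoint of CQ ⇒ W = (1/2, 1/2)
4. Z is the midpoint of DW ⇒ Z = (1/4, 23/36)
5. E lies on line WZ with WE:EZ = 5:3 ⇒ E = (11/32, 169/288)
through D parallel to EB: direction (-11/32, -169/288); meets ZC at P = (11/380, 943/1140)
P = Z + t·(C−Z) with t = -28/95

t = -28/95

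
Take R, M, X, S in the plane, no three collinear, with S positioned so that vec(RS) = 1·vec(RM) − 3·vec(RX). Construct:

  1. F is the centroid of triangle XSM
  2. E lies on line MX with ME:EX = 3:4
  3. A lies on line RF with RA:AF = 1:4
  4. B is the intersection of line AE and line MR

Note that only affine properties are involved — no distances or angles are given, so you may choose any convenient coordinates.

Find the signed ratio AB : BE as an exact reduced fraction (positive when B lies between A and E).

Choose coordinates R = (0, 0), M = (1, 0), X = (0, 1), S = (1, -3).
1. F is the centroid of triangle XSM ⇒ F = (2/3, -2/3)
2. E lies on line MX with ME:EX = 3:4 ⇒ E = (4/7, 3/7)
3. A lies on line RF with RA:AF = 1:4 ⇒ A = (2/15, -2/15)
4. B is the intersection of line AE and line MR ⇒ B = (14/59, 0)
B = A + t·(E−A) with t = 14/59, so AB:BE = t:(1−t) = 14/59:45/59

AB:BE = 14/45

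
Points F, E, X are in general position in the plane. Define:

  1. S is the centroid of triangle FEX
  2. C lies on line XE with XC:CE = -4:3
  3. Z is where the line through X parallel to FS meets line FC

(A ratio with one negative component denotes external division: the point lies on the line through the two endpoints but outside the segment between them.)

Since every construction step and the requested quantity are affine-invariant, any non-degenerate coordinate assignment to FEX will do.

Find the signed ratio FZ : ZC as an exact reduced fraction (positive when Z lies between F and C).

Assign F = (0, 0), E = (1, 0), X = (0, 1) — the answer is frame-independent, so this choice is without loss of generality.
1. S is the centroid of triangle FEX ⇒ S = (1/3, 1/3)
2. C lies on line XE with XC:CE = -4:3 ⇒ C = (4, -3)
3. Z is where the line through X parallel to FS meets line FC ⇒ Z = (-4/7, 3/7)
Z = F + t·(C−F) with t = -1/7, so FZ:ZC = t:(1−t) = -1/7:8/7

FZ:ZC = -1/8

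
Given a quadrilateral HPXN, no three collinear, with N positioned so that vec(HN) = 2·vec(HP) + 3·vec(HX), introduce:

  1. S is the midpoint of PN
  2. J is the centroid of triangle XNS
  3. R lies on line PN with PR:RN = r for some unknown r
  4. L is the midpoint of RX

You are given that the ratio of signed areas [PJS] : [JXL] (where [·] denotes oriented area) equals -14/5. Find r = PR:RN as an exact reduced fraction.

Assign H = (0, 0), P = (1, 0), X = (0, 1), N = (2, 3) — the answer is frame-independent, so this choice is without loss of generality.
1. S is the midpoint of PN ⇒ S = (3/2, 3/2)
2. J is the centroid of triangle XNS ⇒ J = (7/6, 11/6)
3. With PR:RN = r, write λ = r/(r+1) so R = P + λ·(N−P); R is affine-linear in λ
4. L is the midpoint of RX ⇒ L is an affine combination of earlier points and hence also affine-linear in λ
Every point depending on R is an affine combination of R and λ-independent points, so each such coordinate is linear in λ; the λ² term in each signed area is a multiple of (N−P)×(N−P) = 0, so 2·[PJS] and 2·[JXL] are each linear in λ. Evaluating at λ=0 and λ=1:
  2·[PJS] = -2/3,   2·[JXL] = -4/3·λ + 1
So [PJS]:[JXL] = (-2/3) / (-4/3·λ + 1). Setting this equal to -14/5:
  -2/3 = -14/5·(-4/3·λ + 1)  ⇒  λ = 4/7
Then r = λ/(1−λ) = (4/7)/(3/7) = 4/3. Check: with r = 4/3, R = (11/7, 12/7) and [PJS]:[JXL] = -14/5 as required.

r = 4/3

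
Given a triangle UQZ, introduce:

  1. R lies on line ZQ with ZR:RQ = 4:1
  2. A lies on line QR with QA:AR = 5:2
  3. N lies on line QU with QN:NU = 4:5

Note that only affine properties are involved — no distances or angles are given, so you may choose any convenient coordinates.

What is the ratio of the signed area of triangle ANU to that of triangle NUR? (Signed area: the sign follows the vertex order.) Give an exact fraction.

Assign U = (0, 0), Q = (1, 0), Z = (0, 1) — the answer is frame-independent, so this choice is without loss of generality.
1. R lies on line ZQ with ZR:RQ = 4:1 ⇒ R = (4/5, 1/5)
2. A lies on line QR with QA:AR = 5:2 ⇒ A = (6/7, 1/7)
3. N lies on line QU with QN:NU = 4:5 ⇒ N = (5/9, 0)
2·[ANU] = -5/63, 2·[NUR] = -1/9
[ANU]:[NUR] = -5/63:-1/9 = 5/7

[ANU]:[NUR] = 5/7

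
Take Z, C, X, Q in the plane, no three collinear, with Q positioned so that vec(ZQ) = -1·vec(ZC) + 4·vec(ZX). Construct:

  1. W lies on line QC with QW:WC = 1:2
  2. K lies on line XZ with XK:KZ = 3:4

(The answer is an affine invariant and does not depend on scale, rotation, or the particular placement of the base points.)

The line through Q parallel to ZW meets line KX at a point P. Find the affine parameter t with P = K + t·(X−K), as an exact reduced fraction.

Choose coordinates Z = (0, 0), C = (1, 0), X = (0, 1), Q = (-1, 4).
1. W lies on line QC with QW:WC = 1:2 ⇒ W = (-1/3, 8/3)
2. K lies on line XZ with XK:KZ = 3:4 ⇒ K = (0, 4/7)
through Q parallel to ZW: direction (-1/3, 8/3); meets KX at P = (0, -4)
P = K + t·(X−K) with t = -32/3

t = -32/3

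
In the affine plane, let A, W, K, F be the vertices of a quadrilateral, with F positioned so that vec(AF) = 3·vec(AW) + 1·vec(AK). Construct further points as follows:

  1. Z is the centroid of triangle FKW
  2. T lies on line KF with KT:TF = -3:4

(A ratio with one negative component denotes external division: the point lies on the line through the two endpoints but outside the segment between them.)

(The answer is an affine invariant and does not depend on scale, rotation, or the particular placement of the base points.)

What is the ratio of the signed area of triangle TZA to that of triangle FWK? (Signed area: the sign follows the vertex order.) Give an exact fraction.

[TZA]:[FWK] = 22/9

Assign A = (0, 0), W = (1, 0), K = (0, 1), F = (3, 1) — the answer is frame-independent, so this choice is without loss of generality.
1. Z is the centroid of triangle FKW ⇒ Z = (4/3, 2/3)
2. T lies on line KF with KT:TF = -3:4 ⇒ T = (-9, 1)
2·[TZA] = -22/3, 2·[FWK] = -3
[TZA]:[FWK] = -22/3:-3 = 22/9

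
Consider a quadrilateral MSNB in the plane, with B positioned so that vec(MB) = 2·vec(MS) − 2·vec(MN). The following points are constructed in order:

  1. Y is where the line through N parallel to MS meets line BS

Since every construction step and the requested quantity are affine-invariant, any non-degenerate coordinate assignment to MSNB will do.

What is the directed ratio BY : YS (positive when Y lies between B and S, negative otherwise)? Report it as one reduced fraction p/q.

BY:YS = -3

Set M = (0, 0), S = (1, 0), N = (0, 1), B = (2, -2); any affine frame gives the same invariant.
1. Y is where the line through N parallel to MS meets line BS ⇒ Y = (1/2, 1)
Y = B + t·(S−B) with t = 3/2, so BY:YS = t:(1−t) = 3/2:-1/2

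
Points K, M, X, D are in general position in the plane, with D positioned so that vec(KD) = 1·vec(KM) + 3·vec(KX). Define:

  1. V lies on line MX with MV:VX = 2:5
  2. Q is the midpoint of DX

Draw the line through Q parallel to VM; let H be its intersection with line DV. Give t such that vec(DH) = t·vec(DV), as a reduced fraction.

t = 1/2

Work in coordinates with K = (0, 0), M = (1, 0), X = (0, 1), D = (1, 3).
1. V lies on line MX with MV:VX = 2:5 ⇒ V = (5/7, 2/7)
2. Q is the midpoint of DX ⇒ Q = (1/2, 2)
through Q parallel to VM: direction (2/7, -2/7); meets DV at H = (6/7, 23/14)
H = D + t·(V−D) with t = 1/2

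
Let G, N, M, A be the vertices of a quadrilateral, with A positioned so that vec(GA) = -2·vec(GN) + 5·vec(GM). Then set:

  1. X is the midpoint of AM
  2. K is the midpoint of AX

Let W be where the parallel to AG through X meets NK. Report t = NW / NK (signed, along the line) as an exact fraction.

Choose coordinates G = (0, 0), N = (1, 0), M = (0, 1), A = (-2, 5).
1. X is the midpoint of AM ⇒ X = (-1, 3)
2. K is the midpoint of AX ⇒ K = (-3/2, 4)
through X parallel to AG: direction (2, -5); meets NK at W = (-11/9, 32/9)
W = N + t·(K−N) with t = 8/9

t = 8/9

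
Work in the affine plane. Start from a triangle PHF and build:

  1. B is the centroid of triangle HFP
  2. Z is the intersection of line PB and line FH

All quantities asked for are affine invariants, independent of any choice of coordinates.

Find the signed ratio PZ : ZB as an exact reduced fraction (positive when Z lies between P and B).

PZ:ZB = -3

Assign P = (0, 0), H = (1, 0), F = (0, 1) — the answer is frame-independent, so this choice is without loss of generality.
1. B is the centroid of triangle HFP ⇒ B = (1/3, 1/3)
2. Z is the intersection of line PB and line FH ⇒ Z = (1/2, 1/2)
Z = P + t·(B−P) with t = 3/2, so PZ:ZB = t:(1−t) = 3/2:-1/2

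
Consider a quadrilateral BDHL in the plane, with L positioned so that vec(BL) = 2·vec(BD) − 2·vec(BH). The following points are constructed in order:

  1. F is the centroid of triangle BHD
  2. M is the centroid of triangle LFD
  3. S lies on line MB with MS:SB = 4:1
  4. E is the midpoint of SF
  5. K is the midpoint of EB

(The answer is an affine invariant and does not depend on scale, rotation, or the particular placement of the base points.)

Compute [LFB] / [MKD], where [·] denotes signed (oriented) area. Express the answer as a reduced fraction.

Choose coordinates B = (0, 0), D = (1, 0), H = (0, 1), L = (2, -2).
1. F is the centroid of triangle BHD ⇒ F = (1/3, 1/3)
2. M is the centroid of triangle LFD ⇒ M = (10/9, -5/9)
3. S lies on line MB with MS:SB = 4:1 ⇒ S = (2/9, -1/9)
4. E is the midpoint of SF ⇒ E = (5/18, 1/9)
5. K is the midpoint of EB ⇒ K = (5/36, 1/18)
2·[LFB] = 4/3, 2·[MKD] = -17/36
[LFB]:[MKD] = 4/3:-17/36 = -48/17

[LFB]:[MKD] = -48/17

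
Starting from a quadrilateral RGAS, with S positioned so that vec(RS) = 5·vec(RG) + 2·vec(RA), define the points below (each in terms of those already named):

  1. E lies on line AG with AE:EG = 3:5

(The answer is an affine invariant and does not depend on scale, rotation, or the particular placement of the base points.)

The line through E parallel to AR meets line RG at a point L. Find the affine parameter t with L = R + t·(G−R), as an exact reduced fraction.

Set R = (0, 0), G = (1, 0), A = (0, 1), S = (5, 2); any affine frame gives the same invariant.
1. E lies on line AG with AE:EG = 3:5 ⇒ E = (3/8, 5/8)
through E parallel to AR: direction (0, -1); meets RG at L = (3/8, 0)
L = R + t·(G−R) with t = 3/8

t = 3/8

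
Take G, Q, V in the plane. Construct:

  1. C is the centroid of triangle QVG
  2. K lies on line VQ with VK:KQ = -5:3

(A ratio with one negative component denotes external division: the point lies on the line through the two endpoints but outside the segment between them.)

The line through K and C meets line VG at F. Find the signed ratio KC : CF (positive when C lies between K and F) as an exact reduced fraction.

KC:CF = 13/2

Work in coordinates with G = (0, 0), Q = (1, 0), V = (0, 1).
1. C is the centroid of triangle QVG ⇒ C = (1/3, 1/3)
2. K lies on line VQ with VK:KQ = -5:3 ⇒ K = (5/2, -3/2)
line KC meets VG at F = (0, 8/13)
C = K + t·(F−K) with t = 13/15, so KC:CF = 13/15:2/15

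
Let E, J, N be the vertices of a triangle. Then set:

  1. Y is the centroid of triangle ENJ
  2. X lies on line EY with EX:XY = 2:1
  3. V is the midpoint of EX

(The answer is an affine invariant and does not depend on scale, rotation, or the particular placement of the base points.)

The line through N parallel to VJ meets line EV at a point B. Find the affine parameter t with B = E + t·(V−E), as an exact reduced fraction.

t = 8

Assign E = (0, 0), J = (1, 0), N = (0, 1) — the answer is frame-independent, so this choice is without loss of generality.
1. Y is the centroid of triangle ENJ ⇒ Y = (1/3, 1/3)
2. X lies on line EY with EX:XY = 2:1 ⇒ X = (2/9, 2/9)
3. V is the midpoint of EX ⇒ V = (1/9, 1/9)
through N parallel to VJ: direction (8/9, -1/9); meets EV at B = (8/9, 8/9)
B = E + t·(V−E) with t = 8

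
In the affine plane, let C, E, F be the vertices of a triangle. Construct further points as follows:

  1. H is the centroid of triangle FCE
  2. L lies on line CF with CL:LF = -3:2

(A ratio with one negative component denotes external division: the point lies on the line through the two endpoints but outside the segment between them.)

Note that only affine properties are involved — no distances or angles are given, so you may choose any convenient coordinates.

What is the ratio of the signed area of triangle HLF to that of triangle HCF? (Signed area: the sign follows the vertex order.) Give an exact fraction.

Work in coordinates with C = (0, 0), E = (1, 0), F = (0, 1).
1. H is the centroid of triangle FCE ⇒ H = (1/3, 1/3)
2. L lies on line CF with CL:LF = -3:2 ⇒ L = (0, 3)
2·[HLF] = 2/3, 2·[HCF] = -1/3
[HLF]:[HCF] = 2/3:-1/3 = -2

[HLF]:[HCF] = -2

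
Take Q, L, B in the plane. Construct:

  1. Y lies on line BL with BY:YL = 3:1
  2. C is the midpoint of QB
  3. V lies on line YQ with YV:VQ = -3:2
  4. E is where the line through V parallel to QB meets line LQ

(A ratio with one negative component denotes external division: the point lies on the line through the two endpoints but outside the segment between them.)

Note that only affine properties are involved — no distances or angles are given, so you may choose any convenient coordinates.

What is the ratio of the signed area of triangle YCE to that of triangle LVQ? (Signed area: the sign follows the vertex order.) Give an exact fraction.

Work in coordinates with Q = (0, 0), L = (1, 0), B = (0, 1).
1. Y lies on line BL with BY:YL = 3:1 ⇒ Y = (3/4, 1/4)
2. C is the midpoint of QB ⇒ C = (0, 1/2)
3. V lies on line YQ with YV:VQ = -3:2 ⇒ V = (-3/2, -1/2)
4. E is where the line through V parallel to QB meets line LQ ⇒ E = (-3/2, 0)
2·[YCE] = 3/4, 2·[LVQ] = -1/2
[YCE]:[LVQ] = 3/4:-1/2 = -3/2

[YCE]:[LVQ] = -3/2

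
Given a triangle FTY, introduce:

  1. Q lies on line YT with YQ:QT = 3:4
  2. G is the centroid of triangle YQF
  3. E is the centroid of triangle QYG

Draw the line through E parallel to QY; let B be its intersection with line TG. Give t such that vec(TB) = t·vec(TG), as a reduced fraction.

Assign F = (0, 0), T = (1, 0), Y = (0, 1) — the answer is frame-independent, so this choice is without loss of generality.
1. Q lies on line YT with YQ:QT = 3:4 ⇒ Q = (3/7, 4/7)
2. G is the centroid of triangle YQF ⇒ G = (1/7, 11/21)
3. E is the centroid of triangle QYG ⇒ E = (4/21, 44/63)
through E parallel to QY: direction (-3/7, 3/7); meets TG at B = (5/7, 11/63)
B = T + t·(G−T) with t = 1/3

t = 1/3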